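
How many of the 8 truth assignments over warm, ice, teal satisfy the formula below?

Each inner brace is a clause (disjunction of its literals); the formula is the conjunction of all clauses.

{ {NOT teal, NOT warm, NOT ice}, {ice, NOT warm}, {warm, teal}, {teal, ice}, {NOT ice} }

There are 2^3 = 8 truth assignments over (warm, ice, teal).
Check each against the 5 clauses (columns in the order warm, ice, teal):
  F F F  ✗ fails (warm OR teal)
  F F T  ✓ satisfies all
  F T F  ✗ fails (warm OR teal)
  F T T  ✗ fails (NOT ice)
  T F F  ✗ fails (ice OR NOT warm)
  T F T  ✗ fails (ice OR NOT warm)
  T T F  ✗ fails (NOT ice)
  T T T  ✗ fails (NOT teal OR NOT warm OR NOT ice)
1 of the 8 rows is a model.

1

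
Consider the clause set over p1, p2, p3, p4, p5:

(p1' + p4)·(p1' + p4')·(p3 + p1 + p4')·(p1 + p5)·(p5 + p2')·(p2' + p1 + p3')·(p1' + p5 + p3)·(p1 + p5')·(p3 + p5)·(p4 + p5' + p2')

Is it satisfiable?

Unsatisfiable

Case p1 = 0:
(p5) alone gives p5 = 1.
But (p5') is also a unit clause — contradiction.
That branch fails; take p1 = 1 instead.
(p4) alone gives p4 = 1.
But (p4') is also a unit clause — contradiction.
Both values of p1 lead to a conflict.
No assignment satisfies every clause.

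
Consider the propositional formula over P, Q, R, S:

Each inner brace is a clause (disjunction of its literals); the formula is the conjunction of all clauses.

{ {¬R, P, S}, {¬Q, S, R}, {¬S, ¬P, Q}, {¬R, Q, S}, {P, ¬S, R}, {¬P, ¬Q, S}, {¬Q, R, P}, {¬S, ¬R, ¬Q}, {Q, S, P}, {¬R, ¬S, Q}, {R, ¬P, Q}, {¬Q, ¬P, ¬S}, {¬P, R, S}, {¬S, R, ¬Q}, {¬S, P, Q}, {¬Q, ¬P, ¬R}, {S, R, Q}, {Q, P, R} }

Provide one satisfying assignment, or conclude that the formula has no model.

UNSATISFIABLE

Try R = False.
Try Q = False.
The clause (¬P) is unit, so P = False.
But (P) is also a unit clause — contradiction.
Undo Q and try Q = True.
The clause (S) is unit, so S = True.
But (¬S) is also a unit clause — contradiction.
Both values of Q lead to a conflict.
Undo R and try R = True.
Try P = True.
The clause (¬Q) is unit, so Q = False.
The clause (¬S) is unit, so S = False.
But (S) is also a unit clause — contradiction.
Undo P and try P = False.
The clause (S) is unit, so S = True.
The clause (¬Q) is unit, so Q = False.
But (Q) is also a unit clause — contradiction.
Both values of P lead to a conflict.
Both values of R lead to a conflict.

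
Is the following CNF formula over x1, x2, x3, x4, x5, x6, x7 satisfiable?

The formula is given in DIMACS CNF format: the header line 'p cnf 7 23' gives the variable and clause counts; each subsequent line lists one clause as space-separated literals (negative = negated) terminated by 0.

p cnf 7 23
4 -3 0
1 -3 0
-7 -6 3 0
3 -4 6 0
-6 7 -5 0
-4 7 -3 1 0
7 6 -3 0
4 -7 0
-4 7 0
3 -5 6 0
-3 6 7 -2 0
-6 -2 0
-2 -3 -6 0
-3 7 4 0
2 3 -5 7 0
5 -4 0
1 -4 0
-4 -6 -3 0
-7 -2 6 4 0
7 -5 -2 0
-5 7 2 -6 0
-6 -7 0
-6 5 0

Suppose x4 = False.
From the singleton clause (¬x3), x3 = False.
From the singleton clause (¬x7), x7 = False.
Suppose x6 = False.
From the singleton clause (¬x5), x5 = False.
All clauses hold; x1, x2 can take either value.
A satisfying assignment: x1: True; x2: True; x3: False; x4: False; x5: False; x6: False; x7: False.

Yes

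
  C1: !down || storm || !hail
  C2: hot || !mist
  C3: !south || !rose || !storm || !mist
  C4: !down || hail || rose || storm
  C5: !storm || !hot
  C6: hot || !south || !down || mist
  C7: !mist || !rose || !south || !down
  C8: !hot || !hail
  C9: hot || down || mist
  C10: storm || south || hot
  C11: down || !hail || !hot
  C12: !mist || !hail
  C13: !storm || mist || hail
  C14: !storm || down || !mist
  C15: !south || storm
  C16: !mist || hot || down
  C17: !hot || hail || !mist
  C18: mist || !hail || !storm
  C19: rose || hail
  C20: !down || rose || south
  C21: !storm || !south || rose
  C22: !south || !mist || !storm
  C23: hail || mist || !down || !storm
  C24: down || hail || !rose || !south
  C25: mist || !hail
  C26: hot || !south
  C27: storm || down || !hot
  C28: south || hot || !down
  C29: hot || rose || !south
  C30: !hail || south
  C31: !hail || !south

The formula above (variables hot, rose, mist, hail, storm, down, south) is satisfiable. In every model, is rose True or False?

Suppose rose = false.
Unit clause (hail) forces hail = true.
Unit clause (!hot) forces hot = false.
Unit clause (!mist) forces mist = false.
Now (mist) is unsatisfied and unit — conflict.
So every satisfying assignment has rose = True.

True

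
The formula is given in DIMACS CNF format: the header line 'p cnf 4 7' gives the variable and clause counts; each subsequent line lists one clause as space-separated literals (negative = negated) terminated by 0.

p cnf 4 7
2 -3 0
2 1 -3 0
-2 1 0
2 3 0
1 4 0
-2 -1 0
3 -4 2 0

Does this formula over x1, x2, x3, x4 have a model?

No

Branch on x2: set x2 = True.
(x1) alone gives x1 = True.
But (¬x1) is also a unit clause — contradiction.
That branch fails; take x2 = False instead.
(¬x3) alone gives x3 = False.
But (x3) is also a unit clause — contradiction.
Either choice for x2 ends in contradiction.
No assignment satisfies every clause.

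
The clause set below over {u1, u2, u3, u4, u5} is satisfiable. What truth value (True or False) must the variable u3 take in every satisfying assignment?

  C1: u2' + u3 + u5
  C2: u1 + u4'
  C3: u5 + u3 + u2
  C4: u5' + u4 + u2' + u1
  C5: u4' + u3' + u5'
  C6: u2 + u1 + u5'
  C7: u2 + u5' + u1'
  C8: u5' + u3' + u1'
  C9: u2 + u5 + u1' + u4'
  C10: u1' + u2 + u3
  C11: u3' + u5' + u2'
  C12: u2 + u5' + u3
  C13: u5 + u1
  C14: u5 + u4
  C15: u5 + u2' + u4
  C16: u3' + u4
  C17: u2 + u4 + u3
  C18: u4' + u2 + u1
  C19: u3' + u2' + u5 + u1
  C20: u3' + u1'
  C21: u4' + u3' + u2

False

Suppose u3 = 1.
From the singleton clause (u4), u4 = 1.
From the singleton clause (u1), u1 = 1.
But (u1') is also a unit clause — contradiction.
So every satisfying assignment has u3 = False.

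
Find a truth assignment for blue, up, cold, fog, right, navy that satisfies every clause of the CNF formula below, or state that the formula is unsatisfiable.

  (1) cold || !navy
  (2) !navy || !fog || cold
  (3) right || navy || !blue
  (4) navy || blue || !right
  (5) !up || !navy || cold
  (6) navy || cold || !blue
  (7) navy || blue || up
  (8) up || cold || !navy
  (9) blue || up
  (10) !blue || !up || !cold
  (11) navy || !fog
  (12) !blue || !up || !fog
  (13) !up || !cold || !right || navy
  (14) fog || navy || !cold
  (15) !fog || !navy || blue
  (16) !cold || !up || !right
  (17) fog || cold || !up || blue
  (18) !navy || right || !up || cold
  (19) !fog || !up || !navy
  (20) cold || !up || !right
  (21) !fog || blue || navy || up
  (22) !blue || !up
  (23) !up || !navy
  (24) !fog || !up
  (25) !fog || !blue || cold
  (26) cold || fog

Suppose cold = true.
Suppose blue = true.
Unit clause (!up) forces up = false.
Suppose right = false.
Unit clause (navy) forces navy = true.
All clauses hold; fog can take either value.

blue ↦ true,  up ↦ false,  cold ↦ true,  fog ↦ true,  right ↦ false,  navy ↦ true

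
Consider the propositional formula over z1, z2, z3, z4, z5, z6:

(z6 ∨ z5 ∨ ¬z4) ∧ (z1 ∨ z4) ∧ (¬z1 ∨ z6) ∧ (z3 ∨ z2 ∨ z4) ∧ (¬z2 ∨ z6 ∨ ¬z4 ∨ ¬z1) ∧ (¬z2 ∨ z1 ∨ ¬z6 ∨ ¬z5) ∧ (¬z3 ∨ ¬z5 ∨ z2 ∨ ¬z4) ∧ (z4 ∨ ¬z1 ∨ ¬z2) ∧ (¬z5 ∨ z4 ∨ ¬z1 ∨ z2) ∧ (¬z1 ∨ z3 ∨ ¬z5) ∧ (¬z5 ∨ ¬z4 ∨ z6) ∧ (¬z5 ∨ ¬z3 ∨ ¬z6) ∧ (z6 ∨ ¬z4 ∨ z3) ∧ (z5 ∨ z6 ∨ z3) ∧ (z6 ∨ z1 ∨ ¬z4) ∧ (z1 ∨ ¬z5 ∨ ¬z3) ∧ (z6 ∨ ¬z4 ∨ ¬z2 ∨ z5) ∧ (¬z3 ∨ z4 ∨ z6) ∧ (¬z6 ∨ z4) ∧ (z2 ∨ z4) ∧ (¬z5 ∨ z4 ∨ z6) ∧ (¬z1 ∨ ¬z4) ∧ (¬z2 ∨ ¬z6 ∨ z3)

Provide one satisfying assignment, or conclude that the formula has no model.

Branch on z1: set z1 = False.
The clause (z4) is unit, so z4 = True.
The clause (z6) is unit, so z6 = True.
Branch on z2: set z2 = False.
Branch on z3: set z3 = False.
Every clause is now satisfied; z5 is unconstrained.

z1=False, z2=False, z3=False, z4=True, z5=False, z6=True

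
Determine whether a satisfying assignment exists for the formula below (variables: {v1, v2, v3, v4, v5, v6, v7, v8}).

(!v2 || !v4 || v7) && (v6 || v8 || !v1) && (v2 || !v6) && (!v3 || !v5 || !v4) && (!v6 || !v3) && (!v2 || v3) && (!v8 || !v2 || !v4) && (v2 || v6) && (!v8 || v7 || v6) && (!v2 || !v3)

No

Case v2 = true:
From the singleton clause (v3), v3 = true.
Now (!v3) is unsatisfied and unit — conflict.
Backtrack on v2: now try v2 = false.
From the singleton clause (!v6), v6 = false.
Now (v6) is unsatisfied and unit — conflict.
Both values of v2 lead to a conflict.
No assignment satisfies every clause.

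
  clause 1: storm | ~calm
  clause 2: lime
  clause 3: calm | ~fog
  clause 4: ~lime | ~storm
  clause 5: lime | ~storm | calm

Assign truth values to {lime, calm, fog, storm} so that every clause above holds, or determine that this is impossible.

lime ↦ 1,  calm ↦ 0,  fog ↦ 0,  storm ↦ 0

(lime) alone gives lime = 1.
(~storm) alone gives storm = 0.
(~calm) alone gives calm = 0.
(~fog) alone gives fog = 0.
This assignment satisfies each clause.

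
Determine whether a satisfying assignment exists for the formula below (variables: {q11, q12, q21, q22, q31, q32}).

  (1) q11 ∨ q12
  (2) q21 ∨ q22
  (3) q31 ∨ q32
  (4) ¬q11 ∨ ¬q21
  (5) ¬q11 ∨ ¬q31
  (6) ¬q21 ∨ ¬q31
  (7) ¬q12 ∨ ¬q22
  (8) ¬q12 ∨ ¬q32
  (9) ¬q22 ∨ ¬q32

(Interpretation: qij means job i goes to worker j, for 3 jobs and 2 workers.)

No

Branch on q11: set q11 = True.
(¬q21) alone gives q21 = False.
(q22) alone gives q22 = True.
(¬q31) alone gives q31 = False.
(q32) alone gives q32 = True.
That conflicts with the unit clause (¬q32).
Undo q11 and try q11 = False.
(q12) alone gives q12 = True.
(¬q22) alone gives q22 = False.
(q21) alone gives q21 = True.
(¬q31) alone gives q31 = False.
(q32) alone gives q32 = True.
That conflicts with the unit clause (¬q32).
Both values of q11 lead to a conflict.
No assignment satisfies every clause.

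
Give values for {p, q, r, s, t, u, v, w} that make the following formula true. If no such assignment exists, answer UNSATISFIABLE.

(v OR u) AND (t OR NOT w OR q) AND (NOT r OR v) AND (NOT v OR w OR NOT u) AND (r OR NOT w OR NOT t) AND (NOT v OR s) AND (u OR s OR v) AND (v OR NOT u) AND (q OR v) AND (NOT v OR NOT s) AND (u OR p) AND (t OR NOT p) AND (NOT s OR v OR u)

Suppose v = true.
(s) alone gives s = true.
But (NOT s) is also a unit clause — contradiction.
Backtrack on v: now try v = false.
(u) alone gives u = true.
But (NOT u) is also a unit clause — contradiction.
Neither v = true nor v = false works.

UNSATISFIABLE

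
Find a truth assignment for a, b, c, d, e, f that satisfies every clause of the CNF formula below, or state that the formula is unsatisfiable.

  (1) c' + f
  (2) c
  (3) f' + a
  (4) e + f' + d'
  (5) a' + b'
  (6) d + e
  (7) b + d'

Unit clause (c) forces c = 1.
Unit clause (f) forces f = 1.
Unit clause (a) forces a = 1.
Unit clause (b') forces b = 0.
Unit clause (d') forces d = 0.
Unit clause (e) forces e = 1.
This assignment satisfies each clause.

a ↦ 1, b ↦ 0, c ↦ 1, d ↦ 0, e ↦ 1, f ↦ 1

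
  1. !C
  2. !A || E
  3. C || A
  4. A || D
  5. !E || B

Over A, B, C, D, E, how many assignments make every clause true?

2

There are 2^5 = 32 truth assignments over (A, B, C, D, E).
Split on E. With E = true, the clauses containing E are satisfied and !E drops from the rest; 2 of the 2^4 = 16 assignments to the other variables satisfy what remains.
With E = false, by the same count on the reduced clause set, 0 assignments work.
(One model: A=T, B=T, C=F, D=F, E=T.)
Total: 2 + 0 = 2.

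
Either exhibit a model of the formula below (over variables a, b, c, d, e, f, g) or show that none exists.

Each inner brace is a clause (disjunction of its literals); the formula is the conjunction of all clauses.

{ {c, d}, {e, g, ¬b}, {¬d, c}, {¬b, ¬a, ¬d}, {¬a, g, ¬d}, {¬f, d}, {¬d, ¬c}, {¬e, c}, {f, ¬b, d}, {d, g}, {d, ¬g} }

UNSATISFIABLE

Try c = True.
Unit clause (¬d) forces d = False.
Unit clause (¬f) forces f = False.
Unit clause (¬b) forces b = False.
Unit clause (g) forces g = True.
That conflicts with the unit clause (¬g).
So c must be the other value — set c = False.
Unit clause (d) forces d = True.
That conflicts with the unit clause (¬d).
Either choice for c ends in contradiction.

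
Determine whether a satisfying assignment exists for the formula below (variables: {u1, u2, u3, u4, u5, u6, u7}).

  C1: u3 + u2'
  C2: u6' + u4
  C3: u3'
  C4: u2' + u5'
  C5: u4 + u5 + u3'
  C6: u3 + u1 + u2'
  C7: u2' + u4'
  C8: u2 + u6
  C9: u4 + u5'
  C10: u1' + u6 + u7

Unit clause (u3') forces u3 = 0.
Unit clause (u2') forces u2 = 0.
Unit clause (u6) forces u6 = 1.
Unit clause (u4) forces u4 = 1.
Every clause is now satisfied; u1, u5, u7 are unconstrained.
A satisfying assignment: u1: 1; u2: 0; u3: 0; u4: 1; u5: 0; u6: 1; u7: 0.

Yes, satisfiable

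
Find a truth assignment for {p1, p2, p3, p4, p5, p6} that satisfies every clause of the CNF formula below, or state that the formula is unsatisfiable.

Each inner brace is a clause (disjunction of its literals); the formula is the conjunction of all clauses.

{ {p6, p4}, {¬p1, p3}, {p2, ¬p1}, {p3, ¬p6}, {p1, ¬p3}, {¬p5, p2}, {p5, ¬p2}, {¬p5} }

p1 ↦ False, p2 ↦ False, p3 ↦ False, p4 ↦ True, p5 ↦ False, p6 ↦ False

Unit clause (¬p5) forces p5 = False.
Unit clause (¬p2) forces p2 = False.
Unit clause (¬p1) forces p1 = False.
Unit clause (¬p3) forces p3 = False.
Unit clause (¬p6) forces p6 = False.
Unit clause (p4) forces p4 = True.
All clauses are satisfied.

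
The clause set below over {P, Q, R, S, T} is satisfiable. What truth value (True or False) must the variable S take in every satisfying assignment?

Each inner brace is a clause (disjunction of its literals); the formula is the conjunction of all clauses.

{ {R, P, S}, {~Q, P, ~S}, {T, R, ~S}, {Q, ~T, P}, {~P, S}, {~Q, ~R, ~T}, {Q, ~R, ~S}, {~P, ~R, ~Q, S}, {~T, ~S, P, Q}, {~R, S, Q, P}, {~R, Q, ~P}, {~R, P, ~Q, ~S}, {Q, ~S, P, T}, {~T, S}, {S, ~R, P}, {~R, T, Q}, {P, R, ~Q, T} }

Suppose S = 0.
The clause (~P) is unit, so P = 0.
The clause (R) is unit, so R = 1.
But (~R) is also a unit clause — contradiction.
So every satisfying assignment has S = True.

True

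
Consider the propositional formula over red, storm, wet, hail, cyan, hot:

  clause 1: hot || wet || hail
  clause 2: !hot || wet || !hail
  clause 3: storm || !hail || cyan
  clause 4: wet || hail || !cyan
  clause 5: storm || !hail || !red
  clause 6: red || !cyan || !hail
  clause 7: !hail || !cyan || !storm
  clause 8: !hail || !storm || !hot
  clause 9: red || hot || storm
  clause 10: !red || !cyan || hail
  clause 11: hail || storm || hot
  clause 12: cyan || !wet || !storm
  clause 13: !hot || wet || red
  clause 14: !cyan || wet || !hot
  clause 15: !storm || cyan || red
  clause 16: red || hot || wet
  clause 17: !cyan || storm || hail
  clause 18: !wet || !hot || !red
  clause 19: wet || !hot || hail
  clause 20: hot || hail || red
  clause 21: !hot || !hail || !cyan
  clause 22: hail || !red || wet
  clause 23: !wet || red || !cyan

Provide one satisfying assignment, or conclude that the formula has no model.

Branch on hot: set hot = false.
Branch on wet: set wet = false.
(hail) alone gives hail = true.
(red) alone gives red = true.
(storm) alone gives storm = true.
(!cyan) alone gives cyan = false.
Every clause now holds.

red=true; storm=true; wet=false; hail=true; cyan=false; hot=false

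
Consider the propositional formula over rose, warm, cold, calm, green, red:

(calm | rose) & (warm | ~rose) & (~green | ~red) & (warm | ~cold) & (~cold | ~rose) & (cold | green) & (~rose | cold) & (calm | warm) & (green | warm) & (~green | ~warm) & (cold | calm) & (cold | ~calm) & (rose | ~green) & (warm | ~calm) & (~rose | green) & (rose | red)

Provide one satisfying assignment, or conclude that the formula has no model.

rose ↦ 0, warm ↦ 1, cold ↦ 1, calm ↦ 1, green ↦ 0, red ↦ 1

Case calm = 1:
The clause (cold) is unit, so cold = 1.
The clause (warm) is unit, so warm = 1.
The clause (~rose) is unit, so rose = 0.
The clause (~green) is unit, so green = 0.
The clause (red) is unit, so red = 1.
All clauses are satisfied.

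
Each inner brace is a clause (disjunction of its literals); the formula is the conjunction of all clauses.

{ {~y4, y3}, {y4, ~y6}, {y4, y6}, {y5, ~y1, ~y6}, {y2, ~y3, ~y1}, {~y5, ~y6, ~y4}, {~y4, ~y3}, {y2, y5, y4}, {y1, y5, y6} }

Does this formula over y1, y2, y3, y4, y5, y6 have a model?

Case y4 = 0:
The clause (~y6) is unit, so y6 = 0.
That conflicts with the unit clause (y6).
That branch fails; take y4 = 1 instead.
The clause (y3) is unit, so y3 = 1.
That conflicts with the unit clause (~y3).
Neither y4 = 1 nor y4 = 0 works.
No assignment satisfies every clause.

No, unsatisfiable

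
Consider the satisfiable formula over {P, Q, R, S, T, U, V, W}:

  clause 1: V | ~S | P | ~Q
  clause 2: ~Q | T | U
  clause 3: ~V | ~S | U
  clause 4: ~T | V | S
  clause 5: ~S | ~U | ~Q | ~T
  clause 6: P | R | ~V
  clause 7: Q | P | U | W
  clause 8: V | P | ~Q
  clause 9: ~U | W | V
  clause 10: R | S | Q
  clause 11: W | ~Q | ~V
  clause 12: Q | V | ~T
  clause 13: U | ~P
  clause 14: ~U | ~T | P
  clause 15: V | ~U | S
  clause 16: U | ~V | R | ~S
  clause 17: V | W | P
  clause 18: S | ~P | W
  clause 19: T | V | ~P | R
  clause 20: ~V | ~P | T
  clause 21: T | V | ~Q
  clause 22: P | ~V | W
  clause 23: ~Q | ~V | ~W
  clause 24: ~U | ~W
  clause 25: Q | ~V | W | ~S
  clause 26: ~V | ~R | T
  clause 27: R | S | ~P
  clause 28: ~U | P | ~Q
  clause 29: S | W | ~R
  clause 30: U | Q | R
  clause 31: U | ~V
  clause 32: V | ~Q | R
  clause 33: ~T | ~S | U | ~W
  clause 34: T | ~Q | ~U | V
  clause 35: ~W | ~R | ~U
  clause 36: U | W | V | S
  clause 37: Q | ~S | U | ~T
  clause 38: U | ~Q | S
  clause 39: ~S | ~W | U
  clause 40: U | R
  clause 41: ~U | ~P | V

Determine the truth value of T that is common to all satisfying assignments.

Suppose T = 1.
Try V = 1.
From the singleton clause (U), U = 1.
From the singleton clause (P), P = 1.
From the singleton clause (~W), W = 0.
From the singleton clause (~Q), Q = 0.
From the singleton clause (S), S = 1.
Now (~S) is unsatisfied and unit — conflict.
Backtrack on V: now try V = 0.
From the singleton clause (S), S = 1.
From the singleton clause (Q), Q = 1.
From the singleton clause (P), P = 1.
From the singleton clause (~U), U = 0.
Now (U) is unsatisfied and unit — conflict.
Both values of V lead to a conflict.
So every satisfying assignment has T = False.

False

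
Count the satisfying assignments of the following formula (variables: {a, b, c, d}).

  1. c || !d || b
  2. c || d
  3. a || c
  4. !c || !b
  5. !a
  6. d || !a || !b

2

There are 2^4 = 16 truth assignments over (a, b, c, d).
Check each against the 6 clauses (columns in the order a, b, c, d):
  F F F F  ✗ fails (c || d)
  F F F T  ✗ fails (c || !d || b)
  F F T F  ✓ satisfies all
  F F T T  ✓ satisfies all
  F T F F  ✗ fails (c || d)
  F T F T  ✗ fails (a || c)
  F T T F  ✗ fails (!c || !b)
  F T T T  ✗ fails (!c || !b)
  T F F F  ✗ fails (c || d)
  T F F T  ✗ fails (c || !d || b)
  T F T F  ✗ fails (!a)
  T F T T  ✗ fails (!a)
  T T F F  ✗ fails (c || d)
  T T F T  ✗ fails (!a)
  T T T F  ✗ fails (!c || !b)
  T T T T  ✗ fails (!c || !b)
2 of the 16 rows are models.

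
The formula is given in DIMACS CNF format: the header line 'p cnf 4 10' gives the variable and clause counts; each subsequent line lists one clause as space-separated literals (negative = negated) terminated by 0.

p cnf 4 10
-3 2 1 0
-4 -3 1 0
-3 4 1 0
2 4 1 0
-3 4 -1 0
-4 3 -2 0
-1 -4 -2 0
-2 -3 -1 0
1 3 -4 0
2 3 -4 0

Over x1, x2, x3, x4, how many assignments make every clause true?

4

There are 2^4 = 16 truth assignments over (x1, x2, x3, x4).
Check each against the 10 clauses (columns in the order x1, x2, x3, x4):
  F F F F  ✗ fails (x2 ∨ x4 ∨ x1)
  F F F T  ✗ fails (x1 ∨ x3 ∨ ¬x4)
  F F T F  ✗ fails (¬x3 ∨ x2 ∨ x1)
  F F T T  ✗ fails (¬x3 ∨ x2 ∨ x1)
  F T F F  ✓ satisfies all
  F T F T  ✗ fails (¬x4 ∨ x3 ∨ ¬x2)
  F T T F  ✗ fails (¬x3 ∨ x4 ∨ x1)
  F T T T  ✗ fails (¬x4 ∨ ¬x3 ∨ x1)
  T F F F  ✓ satisfies all
  T F F T  ✗ fails (x2 ∨ x3 ∨ ¬x4)
  T F T F  ✗ fails (¬x3 ∨ x4 ∨ ¬x1)
  T F T T  ✓ satisfies all
  T T F F  ✓ satisfies all
  T T F T  ✗ fails (¬x4 ∨ x3 ∨ ¬x2)
  T T T F  ✗ fails (¬x3 ∨ x4 ∨ ¬x1)
  T T T T  ✗ fails (¬x1 ∨ ¬x4 ∨ ¬x2)
4 of the 16 rows are models.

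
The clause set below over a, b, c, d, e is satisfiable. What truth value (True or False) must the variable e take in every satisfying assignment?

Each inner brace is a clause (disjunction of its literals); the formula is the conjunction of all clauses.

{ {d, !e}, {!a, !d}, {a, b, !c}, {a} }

Suppose e = true.
(d) alone gives d = true.
(!a) alone gives a = false.
But (a) is also a unit clause — contradiction.
So every satisfying assignment has e = False.

False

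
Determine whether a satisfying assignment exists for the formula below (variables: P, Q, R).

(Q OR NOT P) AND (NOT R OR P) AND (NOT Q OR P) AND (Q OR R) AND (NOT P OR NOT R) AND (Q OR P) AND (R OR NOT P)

Suppose Q = true.
Unit clause (P) forces P = true.
Unit clause (NOT R) forces R = false.
That conflicts with the unit clause (R).
Undo Q and try Q = false.
Unit clause (NOT P) forces P = false.
That conflicts with the unit clause (P).
Neither Q = true nor Q = false works.
No assignment satisfies every clause.

No, unsatisfiable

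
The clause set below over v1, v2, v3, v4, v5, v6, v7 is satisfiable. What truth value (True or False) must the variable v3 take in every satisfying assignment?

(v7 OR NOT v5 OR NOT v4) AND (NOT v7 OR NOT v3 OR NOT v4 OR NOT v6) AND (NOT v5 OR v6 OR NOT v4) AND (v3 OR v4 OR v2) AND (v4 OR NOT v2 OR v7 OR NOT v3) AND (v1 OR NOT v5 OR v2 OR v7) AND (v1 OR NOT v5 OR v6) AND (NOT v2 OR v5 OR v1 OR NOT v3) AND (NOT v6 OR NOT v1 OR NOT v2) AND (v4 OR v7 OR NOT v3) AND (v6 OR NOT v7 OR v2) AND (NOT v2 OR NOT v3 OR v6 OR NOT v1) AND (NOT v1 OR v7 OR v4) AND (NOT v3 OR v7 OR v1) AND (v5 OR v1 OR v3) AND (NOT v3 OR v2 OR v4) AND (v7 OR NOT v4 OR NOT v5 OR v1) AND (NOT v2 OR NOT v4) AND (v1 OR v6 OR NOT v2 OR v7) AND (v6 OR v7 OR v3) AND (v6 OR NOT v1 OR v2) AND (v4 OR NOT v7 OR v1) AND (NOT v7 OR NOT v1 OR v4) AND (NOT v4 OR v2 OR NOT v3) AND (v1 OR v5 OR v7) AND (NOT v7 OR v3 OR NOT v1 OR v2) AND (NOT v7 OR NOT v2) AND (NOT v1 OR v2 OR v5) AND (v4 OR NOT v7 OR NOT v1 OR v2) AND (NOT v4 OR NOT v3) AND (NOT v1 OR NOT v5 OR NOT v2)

False

Suppose v3 = true.
From the singleton clause (NOT v4), v4 = false.
From the singleton clause (v7), v7 = true.
From the singleton clause (v2), v2 = true.
That conflicts with the unit clause (NOT v2).
So every satisfying assignment has v3 = False.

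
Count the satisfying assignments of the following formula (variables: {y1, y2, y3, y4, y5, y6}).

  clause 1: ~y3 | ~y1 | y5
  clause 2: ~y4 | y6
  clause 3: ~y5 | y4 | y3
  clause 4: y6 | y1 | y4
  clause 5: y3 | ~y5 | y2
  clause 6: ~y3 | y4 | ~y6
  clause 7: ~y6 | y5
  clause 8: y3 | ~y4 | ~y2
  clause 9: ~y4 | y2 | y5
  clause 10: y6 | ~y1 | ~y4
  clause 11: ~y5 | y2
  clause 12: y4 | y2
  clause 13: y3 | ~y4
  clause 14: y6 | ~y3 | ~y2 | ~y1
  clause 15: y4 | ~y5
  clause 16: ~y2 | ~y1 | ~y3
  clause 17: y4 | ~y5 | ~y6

2

There are 2^6 = 64 truth assignments over (y1, y2, y3, y4, y5, y6).
Split on y2. With y2 = 1, the clauses containing y2 are satisfied and ~y2 drops from the rest; 2 of the 2^5 = 32 assignments to the other variables satisfy what remains.
With y2 = 0, by the same count on the reduced clause set, 0 assignments work.
(One model: y1=F, y2=T, y3=T, y4=T, y5=T, y6=T.)
Total: 2 + 0 = 2.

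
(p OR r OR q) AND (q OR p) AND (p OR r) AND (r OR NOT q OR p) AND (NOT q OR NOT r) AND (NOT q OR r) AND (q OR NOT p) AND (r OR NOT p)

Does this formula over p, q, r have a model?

Branch on q: set q = true.
From the singleton clause (NOT r), r = false.
But (r) is also a unit clause — contradiction.
That branch fails; take q = false instead.
From the singleton clause (p), p = true.
But (NOT p) is also a unit clause — contradiction.
Neither q = true nor q = false works.
No assignment satisfies every clause.

Unsatisfiable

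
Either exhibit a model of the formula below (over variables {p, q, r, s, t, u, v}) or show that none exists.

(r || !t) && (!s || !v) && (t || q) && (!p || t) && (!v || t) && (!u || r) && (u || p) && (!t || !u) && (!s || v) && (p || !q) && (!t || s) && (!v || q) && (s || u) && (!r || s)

Case r = true:
The clause (s) is unit, so s = true.
The clause (!v) is unit, so v = false.
Now (v) is unsatisfied and unit — conflict.
So r must be the other value — set r = false.
The clause (!t) is unit, so t = false.
The clause (q) is unit, so q = true.
The clause (!p) is unit, so p = false.
Now (p) is unsatisfied and unit — conflict.
Either choice for r ends in contradiction.

UNSATISFIABLE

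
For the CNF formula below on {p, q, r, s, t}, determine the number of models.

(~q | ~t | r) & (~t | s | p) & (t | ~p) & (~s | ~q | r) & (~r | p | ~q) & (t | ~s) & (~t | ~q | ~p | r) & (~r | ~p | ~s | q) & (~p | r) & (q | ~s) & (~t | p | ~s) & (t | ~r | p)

There are 2^5 = 32 truth assignments over (p, q, r, s, t).
Split on r. With r = 1, the clauses containing r are satisfied and ~r drops from the rest; 3 of the 2^4 = 16 assignments to the other variables satisfy what remains.
With r = 0, by the same count on the reduced clause set, 2 assignments work.
(One model: p=F, q=F, r=F, s=F, t=F.)
Total: 3 + 2 = 5.

5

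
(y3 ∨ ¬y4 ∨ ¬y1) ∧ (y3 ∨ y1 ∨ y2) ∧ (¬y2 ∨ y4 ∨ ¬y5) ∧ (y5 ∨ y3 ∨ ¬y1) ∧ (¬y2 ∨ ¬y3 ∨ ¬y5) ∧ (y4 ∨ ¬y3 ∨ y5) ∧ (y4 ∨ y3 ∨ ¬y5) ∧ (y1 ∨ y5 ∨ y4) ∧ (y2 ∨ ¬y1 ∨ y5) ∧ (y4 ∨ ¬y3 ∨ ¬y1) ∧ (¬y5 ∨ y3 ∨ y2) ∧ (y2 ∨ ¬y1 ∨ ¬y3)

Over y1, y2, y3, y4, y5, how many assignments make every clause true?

7

There are 2^5 = 32 truth assignments over (y1, y2, y3, y4, y5).
Split on y1. With y1 = True, the clauses containing y1 are satisfied and ¬y1 drops from the rest; 1 of the 2^4 = 16 assignments to the other variables satisfy what remains.
With y1 = False, by the same count on the reduced clause set, 6 assignments work.
Total: 1 + 6 = 7.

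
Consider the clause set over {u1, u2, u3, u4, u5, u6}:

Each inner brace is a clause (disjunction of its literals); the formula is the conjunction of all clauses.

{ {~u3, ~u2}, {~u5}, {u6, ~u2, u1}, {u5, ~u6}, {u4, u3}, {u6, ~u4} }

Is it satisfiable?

(~u5) alone gives u5 = 0.
(~u6) alone gives u6 = 0.
(~u4) alone gives u4 = 0.
(u3) alone gives u3 = 1.
(~u2) alone gives u2 = 0.
No clause remains; u1 is free.
A satisfying assignment: u1: 1; u2: 0; u3: 1; u4: 0; u5: 0; u6: 0.

Yes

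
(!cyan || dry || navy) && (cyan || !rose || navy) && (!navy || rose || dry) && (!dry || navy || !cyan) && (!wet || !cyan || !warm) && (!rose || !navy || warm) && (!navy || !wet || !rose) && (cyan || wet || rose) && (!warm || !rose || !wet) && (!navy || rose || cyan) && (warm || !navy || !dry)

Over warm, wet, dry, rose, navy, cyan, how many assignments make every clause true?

There are 2^6 = 64 truth assignments over (warm, wet, dry, rose, navy, cyan).
Split on wet. With wet = true, the clauses containing wet are satisfied and !wet drops from the rest; 4 of the 2^5 = 32 assignments to the other variables satisfy what remains.
With wet = false, by the same count on the reduced clause set, 5 assignments work.
(One model: warm=F, wet=T, dry=F, rose=F, navy=F, cyan=F.)
Total: 4 + 5 = 9.

9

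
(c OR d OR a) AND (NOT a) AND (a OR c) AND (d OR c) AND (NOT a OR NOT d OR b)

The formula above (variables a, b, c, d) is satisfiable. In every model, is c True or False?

Suppose c = false.
(NOT a) alone gives a = false.
Now (a) is unsatisfied and unit — conflict.
So every satisfying assignment has c = True.

True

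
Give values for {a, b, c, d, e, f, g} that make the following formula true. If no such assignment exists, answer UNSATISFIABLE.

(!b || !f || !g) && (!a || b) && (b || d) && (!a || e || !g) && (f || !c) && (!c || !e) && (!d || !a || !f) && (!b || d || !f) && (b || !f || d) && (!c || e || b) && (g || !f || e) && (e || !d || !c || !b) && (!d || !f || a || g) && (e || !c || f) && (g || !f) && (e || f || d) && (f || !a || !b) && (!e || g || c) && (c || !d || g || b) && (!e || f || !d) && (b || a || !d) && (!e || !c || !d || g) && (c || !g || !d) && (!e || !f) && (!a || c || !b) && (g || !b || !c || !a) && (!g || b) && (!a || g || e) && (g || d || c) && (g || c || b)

Branch on a: set a = false.
Branch on b: set b = true.
Branch on f: set f = false.
Unit clause (!c) forces c = false.
Branch on e: set e = false.
Unit clause (d) forces d = true.
Unit clause (!g) forces g = false.
All clauses are satisfied.

a ↦ false, b ↦ true, c ↦ false, d ↦ true, e ↦ false, f ↦ false, g ↦ false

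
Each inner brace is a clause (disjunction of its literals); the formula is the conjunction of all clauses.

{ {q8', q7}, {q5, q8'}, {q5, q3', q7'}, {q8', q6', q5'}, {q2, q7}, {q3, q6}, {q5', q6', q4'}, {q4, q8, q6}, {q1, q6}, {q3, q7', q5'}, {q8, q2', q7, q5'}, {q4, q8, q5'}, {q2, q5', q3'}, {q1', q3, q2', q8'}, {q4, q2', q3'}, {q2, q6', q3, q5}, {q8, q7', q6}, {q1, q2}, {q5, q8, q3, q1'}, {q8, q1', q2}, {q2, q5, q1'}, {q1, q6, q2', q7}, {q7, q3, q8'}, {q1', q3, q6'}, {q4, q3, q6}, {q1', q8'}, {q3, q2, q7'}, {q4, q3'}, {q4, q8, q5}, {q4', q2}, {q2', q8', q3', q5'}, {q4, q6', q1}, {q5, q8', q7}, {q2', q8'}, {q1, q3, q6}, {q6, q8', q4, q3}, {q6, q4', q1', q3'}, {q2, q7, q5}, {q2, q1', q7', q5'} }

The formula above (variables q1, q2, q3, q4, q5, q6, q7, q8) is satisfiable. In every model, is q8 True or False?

False

Suppose q8 = 1.
(q7) alone gives q7 = 1.
(q5) alone gives q5 = 1.
(q6') alone gives q6 = 0.
(q3) alone gives q3 = 1.
(q1) alone gives q1 = 1.
That conflicts with the unit clause (q1').
So every satisfying assignment has q8 = False.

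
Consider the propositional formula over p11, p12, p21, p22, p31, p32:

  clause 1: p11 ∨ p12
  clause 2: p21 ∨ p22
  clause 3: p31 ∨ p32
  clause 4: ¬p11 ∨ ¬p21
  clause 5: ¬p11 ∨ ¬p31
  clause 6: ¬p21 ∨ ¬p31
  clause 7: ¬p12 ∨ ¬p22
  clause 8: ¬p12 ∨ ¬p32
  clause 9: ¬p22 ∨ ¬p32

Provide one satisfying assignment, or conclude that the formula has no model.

UNSATISFIABLE

Suppose p11 = True.
The clause (¬p21) is unit, so p21 = False.
The clause (p22) is unit, so p22 = True.
The clause (¬p31) is unit, so p31 = False.
The clause (p32) is unit, so p32 = True.
But (¬p32) is also a unit clause — contradiction.
So p11 must be the other value — set p11 = False.
The clause (p12) is unit, so p12 = True.
The clause (¬p22) is unit, so p22 = False.
The clause (p21) is unit, so p21 = True.
The clause (¬p31) is unit, so p31 = False.
The clause (p32) is unit, so p32 = True.
But (¬p32) is also a unit clause — contradiction.
Neither p11 = True nor p11 = False works.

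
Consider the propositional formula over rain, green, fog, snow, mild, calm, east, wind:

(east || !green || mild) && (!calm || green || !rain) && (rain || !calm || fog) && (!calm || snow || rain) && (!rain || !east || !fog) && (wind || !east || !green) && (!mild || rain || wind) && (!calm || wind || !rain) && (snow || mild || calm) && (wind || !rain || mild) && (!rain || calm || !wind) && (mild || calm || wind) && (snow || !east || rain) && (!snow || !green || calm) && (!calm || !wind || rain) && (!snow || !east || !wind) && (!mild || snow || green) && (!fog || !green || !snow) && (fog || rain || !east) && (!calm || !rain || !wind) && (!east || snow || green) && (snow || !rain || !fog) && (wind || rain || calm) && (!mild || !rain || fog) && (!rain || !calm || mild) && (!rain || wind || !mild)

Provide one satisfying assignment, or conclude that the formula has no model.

rain ↦ false; green ↦ true; fog ↦ false; snow ↦ false; mild ↦ true; calm ↦ false; east ↦ false; wind ↦ true

Try east = false.
Try green = true.
The clause (mild) is unit, so mild = true.
Try rain = false.
The clause (wind) is unit, so wind = true.
The clause (!calm) is unit, so calm = false.
The clause (!snow) is unit, so snow = false.
Every clause is now satisfied; fog is unconstrained.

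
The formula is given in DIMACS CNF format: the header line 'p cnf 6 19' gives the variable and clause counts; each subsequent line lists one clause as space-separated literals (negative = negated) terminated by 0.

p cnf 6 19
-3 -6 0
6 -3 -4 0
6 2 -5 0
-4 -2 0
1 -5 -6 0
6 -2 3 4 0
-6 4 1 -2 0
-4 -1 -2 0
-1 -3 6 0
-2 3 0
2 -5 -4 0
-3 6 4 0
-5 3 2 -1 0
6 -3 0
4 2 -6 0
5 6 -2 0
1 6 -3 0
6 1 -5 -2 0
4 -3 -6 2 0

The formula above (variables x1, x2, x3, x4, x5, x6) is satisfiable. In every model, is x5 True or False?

False

Suppose x5 = True.
Suppose x3 = False.
The clause (¬x2) is unit, so x2 = False.
The clause (x6) is unit, so x6 = True.
The clause (x1) is unit, so x1 = True.
But (¬x1) is also a unit clause — contradiction.
That branch fails; take x3 = True instead.
The clause (¬x6) is unit, so x6 = False.
But (x6) is also a unit clause — contradiction.
Both values of x3 lead to a conflict.
So every satisfying assignment has x5 = False.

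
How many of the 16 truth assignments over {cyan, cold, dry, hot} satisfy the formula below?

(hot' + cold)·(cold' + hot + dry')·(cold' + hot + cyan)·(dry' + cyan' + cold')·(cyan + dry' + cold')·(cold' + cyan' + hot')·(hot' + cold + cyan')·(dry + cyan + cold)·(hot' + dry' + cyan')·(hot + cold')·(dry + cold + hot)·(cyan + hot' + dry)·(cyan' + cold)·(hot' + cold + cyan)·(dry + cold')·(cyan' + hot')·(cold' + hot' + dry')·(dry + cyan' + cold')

There are 2^4 = 16 truth assignments over (cyan, cold, dry, hot).
Check each against the 18 clauses (columns in the order cyan, cold, dry, hot):
  F F F F  ✗ fails (dry + cyan + cold)
  F F F T  ✗ fails (hot' + cold)
  F F T F  ✓ satisfies all
  F F T T  ✗ fails (hot' + cold)
  F T F F  ✗ fails (cold' + hot + cyan)
  F T F T  ✗ fails (cyan + hot' + dry)
  F T T F  ✗ fails (cold' + hot + dry')
  F T T T  ✗ fails (cyan + dry' + cold')
  T F F F  ✗ fails (dry + cold + hot)
  T F F T  ✗ fails (hot' + cold)
  T F T F  ✗ fails (cyan' + cold)
  T F T T  ✗ fails (hot' + cold)
  T T F F  ✗ fails (hot + cold')
  T T F T  ✗ fails (cold' + cyan' + hot')
  T T T F  ✗ fails (cold' + hot + dry')
  T T T T  ✗ fails (dry' + cyan' + cold')
1 of the 16 rows is a model.

1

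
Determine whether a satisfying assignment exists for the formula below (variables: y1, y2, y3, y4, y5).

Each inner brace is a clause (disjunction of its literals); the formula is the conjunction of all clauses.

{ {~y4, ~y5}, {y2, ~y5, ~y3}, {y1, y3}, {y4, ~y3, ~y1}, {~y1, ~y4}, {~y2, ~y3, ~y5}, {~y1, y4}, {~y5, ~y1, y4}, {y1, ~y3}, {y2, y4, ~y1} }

No, unsatisfiable

Branch on y4: set y4 = 0.
The clause (~y1) is unit, so y1 = 0.
The clause (y3) is unit, so y3 = 1.
That conflicts with the unit clause (~y3).
Undo y4 and try y4 = 1.
The clause (~y5) is unit, so y5 = 0.
The clause (~y1) is unit, so y1 = 0.
The clause (y3) is unit, so y3 = 1.
That conflicts with the unit clause (~y3).
Neither y4 = 1 nor y4 = 0 works.
No assignment satisfies every clause.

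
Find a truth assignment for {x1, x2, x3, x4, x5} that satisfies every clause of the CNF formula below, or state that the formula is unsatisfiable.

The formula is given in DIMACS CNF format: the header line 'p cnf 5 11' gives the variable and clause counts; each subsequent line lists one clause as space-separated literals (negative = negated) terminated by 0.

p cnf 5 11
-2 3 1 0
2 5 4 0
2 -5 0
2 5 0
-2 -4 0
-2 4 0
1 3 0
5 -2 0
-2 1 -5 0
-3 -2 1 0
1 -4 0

UNSATISFIABLE

Branch on x2: set x2 = True.
From the singleton clause (¬x4), x4 = False.
Now (x4) is unsatisfied and unit — conflict.
Backtrack on x2: now try x2 = False.
From the singleton clause (¬x5), x5 = False.
Now (x5) is unsatisfied and unit — conflict.
Both values of x2 lead to a conflict.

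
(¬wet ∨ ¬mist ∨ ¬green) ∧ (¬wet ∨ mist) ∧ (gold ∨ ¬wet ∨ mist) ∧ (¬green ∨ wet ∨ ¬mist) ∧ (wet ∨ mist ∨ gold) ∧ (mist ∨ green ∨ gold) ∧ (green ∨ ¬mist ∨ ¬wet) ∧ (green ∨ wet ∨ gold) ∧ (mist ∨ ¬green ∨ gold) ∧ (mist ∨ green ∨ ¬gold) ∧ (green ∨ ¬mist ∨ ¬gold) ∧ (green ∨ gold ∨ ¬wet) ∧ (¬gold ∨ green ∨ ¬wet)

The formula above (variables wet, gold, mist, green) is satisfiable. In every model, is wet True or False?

False

Suppose wet = True.
Unit clause (mist) forces mist = True.
Unit clause (¬green) forces green = False.
But (green) is also a unit clause — contradiction.
So every satisfying assignment has wet = False.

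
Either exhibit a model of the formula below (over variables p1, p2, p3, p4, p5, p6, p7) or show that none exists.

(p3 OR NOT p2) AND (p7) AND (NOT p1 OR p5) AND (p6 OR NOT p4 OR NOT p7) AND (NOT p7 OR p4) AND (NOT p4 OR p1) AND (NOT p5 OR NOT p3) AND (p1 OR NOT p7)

From the singleton clause (p7), p7 = true.
From the singleton clause (p4), p4 = true.
From the singleton clause (p6), p6 = true.
From the singleton clause (p1), p1 = true.
From the singleton clause (p5), p5 = true.
From the singleton clause (NOT p3), p3 = false.
From the singleton clause (NOT p2), p2 = false.
All clauses are satisfied.

p1 ↦ true; p2 ↦ false; p3 ↦ false; p4 ↦ true; p5 ↦ true; p6 ↦ true; p7 ↦ true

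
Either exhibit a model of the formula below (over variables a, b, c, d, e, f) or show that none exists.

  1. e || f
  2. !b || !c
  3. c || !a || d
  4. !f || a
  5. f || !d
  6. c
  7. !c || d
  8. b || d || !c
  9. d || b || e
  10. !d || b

Unit clause (c) forces c = true.
Unit clause (!b) forces b = false.
Unit clause (d) forces d = true.
But (!d) is also a unit clause — contradiction.

UNSATISFIABLE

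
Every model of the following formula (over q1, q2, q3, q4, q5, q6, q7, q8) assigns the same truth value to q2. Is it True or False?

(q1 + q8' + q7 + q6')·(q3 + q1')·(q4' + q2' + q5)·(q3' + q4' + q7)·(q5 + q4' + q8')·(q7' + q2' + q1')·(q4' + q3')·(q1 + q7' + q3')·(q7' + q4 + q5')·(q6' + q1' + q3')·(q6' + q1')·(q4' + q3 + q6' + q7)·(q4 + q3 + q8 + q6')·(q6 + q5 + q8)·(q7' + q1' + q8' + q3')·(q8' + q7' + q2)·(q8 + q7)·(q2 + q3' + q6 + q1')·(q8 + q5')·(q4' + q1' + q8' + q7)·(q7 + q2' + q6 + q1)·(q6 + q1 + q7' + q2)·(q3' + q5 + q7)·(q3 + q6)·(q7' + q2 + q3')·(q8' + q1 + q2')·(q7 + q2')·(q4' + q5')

Suppose q2 = 1.
(q7) alone gives q7 = 1.
(q1') alone gives q1 = 0.
(q3') alone gives q3 = 0.
(q6) alone gives q6 = 1.
(q8') alone gives q8 = 0.
(q4) alone gives q4 = 1.
(q5) alone gives q5 = 1.
That conflicts with the unit clause (q5').
So every satisfying assignment has q2 = False.

False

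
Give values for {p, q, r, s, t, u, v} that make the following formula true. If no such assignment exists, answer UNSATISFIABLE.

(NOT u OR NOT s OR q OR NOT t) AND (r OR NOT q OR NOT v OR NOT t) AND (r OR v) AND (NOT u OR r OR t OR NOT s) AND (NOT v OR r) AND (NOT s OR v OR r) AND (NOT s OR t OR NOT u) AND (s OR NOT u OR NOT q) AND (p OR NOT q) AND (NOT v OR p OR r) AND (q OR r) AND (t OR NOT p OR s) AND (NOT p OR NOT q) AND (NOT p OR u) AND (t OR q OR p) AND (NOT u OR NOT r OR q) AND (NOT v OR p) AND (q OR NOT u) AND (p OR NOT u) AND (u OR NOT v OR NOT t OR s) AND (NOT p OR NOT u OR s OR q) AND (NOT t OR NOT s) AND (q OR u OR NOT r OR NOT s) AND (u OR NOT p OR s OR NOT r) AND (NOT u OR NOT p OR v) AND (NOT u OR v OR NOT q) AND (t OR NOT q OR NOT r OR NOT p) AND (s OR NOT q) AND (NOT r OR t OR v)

p: false, q: false, r: true, s: false, t: true, u: false, v: false

Branch on r: set r = true.
Branch on p: set p = false.
From the singleton clause (NOT q), q = false.
From the singleton clause (t), t = true.
From the singleton clause (NOT u), u = false.
From the singleton clause (NOT v), v = false.
From the singleton clause (NOT s), s = false.
This assignment satisfies each clause.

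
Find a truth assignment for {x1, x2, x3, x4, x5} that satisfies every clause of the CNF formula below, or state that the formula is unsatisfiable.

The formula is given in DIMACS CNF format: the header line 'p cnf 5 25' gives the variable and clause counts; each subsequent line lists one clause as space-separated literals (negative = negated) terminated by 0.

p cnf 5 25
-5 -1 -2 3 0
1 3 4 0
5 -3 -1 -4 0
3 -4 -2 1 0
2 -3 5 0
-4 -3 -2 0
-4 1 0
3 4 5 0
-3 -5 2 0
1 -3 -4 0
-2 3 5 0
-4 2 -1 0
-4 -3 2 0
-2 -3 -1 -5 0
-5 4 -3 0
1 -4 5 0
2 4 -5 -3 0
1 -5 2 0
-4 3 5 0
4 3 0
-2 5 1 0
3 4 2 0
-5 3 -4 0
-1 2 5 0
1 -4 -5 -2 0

x1 ↦ True; x2 ↦ True; x3 ↦ True; x4 ↦ False; x5 ↦ False

Try x4 = False.
Unit clause (x3) forces x3 = True.
Unit clause (¬x5) forces x5 = False.
Unit clause (x2) forces x2 = True.
Unit clause (x1) forces x1 = True.
Every clause now holds.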